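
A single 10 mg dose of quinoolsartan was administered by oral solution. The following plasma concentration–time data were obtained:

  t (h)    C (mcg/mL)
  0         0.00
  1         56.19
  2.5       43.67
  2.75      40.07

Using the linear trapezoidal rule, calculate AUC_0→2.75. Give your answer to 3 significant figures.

Trapezoidal AUC_0→2.75:
  [0→1]: (0.00+56.19)/2 × 1 = 28.095
  [1→2.5]: (56.19+43.67)/2 × 1.5 = 74.895
  [2.5→2.75]: (43.67+40.07)/2 × 0.25 = 10.4675
  Sum = 113.4575 mcg/mL·h

AUC = 113 mcg/mL·h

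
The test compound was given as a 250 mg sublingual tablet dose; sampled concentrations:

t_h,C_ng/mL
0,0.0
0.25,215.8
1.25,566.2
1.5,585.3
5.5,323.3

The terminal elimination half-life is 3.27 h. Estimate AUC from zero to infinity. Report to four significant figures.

Trapezoidal AUC_0→5.5:
  [0→0.25]: (0.0+215.8)/2 × 0.25 = 26.975
  [0.25→1.25]: (215.8+566.2)/2 × 1 = 391.0
  [1.25→1.5]: (566.2+585.3)/2 × 0.25 = 143.9375
  [1.5→5.5]: (585.3+323.3)/2 × 4 = 1817.2
  Sum = 2379.1125 ng/mL·h
k_e = ln2 / t½ = 0.693147 / 3.27 = 0.2120 h^-1
Extrapolated tail: C_last / k_e = 323.3 / 0.212 = 1525.000
AUC_0→∞ = 2379.1125 + 1525.000 = 3904.1125 ng/mL·h

AUC = 3904 ng/mL·h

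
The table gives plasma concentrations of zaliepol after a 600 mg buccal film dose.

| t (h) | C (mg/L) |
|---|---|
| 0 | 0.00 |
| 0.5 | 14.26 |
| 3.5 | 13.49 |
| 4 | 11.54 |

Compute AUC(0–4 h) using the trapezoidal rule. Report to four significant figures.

Trapezoidal AUC_0→4:
  [0→0.5]: (0.00+14.26)/2 × 0.5 = 3.565
  [0.5→3.5]: (14.26+13.49)/2 × 3 = 41.625
  [3.5→4]: (13.49+11.54)/2 × 0.5 = 6.2575
  Sum = 51.4475 mg/L·h

AUC = 51.45 mg/L·h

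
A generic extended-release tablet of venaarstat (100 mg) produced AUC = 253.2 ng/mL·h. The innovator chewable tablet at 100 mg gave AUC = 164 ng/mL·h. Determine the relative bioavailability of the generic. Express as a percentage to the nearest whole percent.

F_rel = 154%

F_rel = (AUC_test/D_test) / (AUC_ref/D_ref)
      = (253.2/100) / (164/100)
      = 2.532 / 1.64 = 1.5439 = 154.39%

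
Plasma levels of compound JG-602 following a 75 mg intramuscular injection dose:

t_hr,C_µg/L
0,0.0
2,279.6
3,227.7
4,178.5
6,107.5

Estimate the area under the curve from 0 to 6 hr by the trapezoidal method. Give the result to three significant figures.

Trapezoidal AUC_0→6:
  [0→2]: (0.0+279.6)/2 × 2 = 279.6
  [2→3]: (279.6+227.7)/2 × 1 = 253.65
  [3→4]: (227.7+178.5)/2 × 1 = 203.1
  [4→6]: (178.5+107.5)/2 × 2 = 286.0
  Sum = 1022.35 µg/L·hr

AUC = 1020 µg/L·hr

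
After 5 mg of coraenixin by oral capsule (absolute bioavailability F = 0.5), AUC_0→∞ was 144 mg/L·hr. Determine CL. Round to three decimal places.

CL = 0.017 L/hr

CL = F × Dose / AUC_0→∞
   = 0.5 × 5 / 144 = 0.0173611 L/hr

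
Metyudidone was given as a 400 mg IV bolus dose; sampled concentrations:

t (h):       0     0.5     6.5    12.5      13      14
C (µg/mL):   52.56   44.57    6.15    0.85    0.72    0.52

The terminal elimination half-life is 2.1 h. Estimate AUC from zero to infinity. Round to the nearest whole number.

AUC = 200 µg/mL·h

Trapezoidal AUC_0→14:
  [0→0.5]: (52.56+44.57)/2 × 0.5 = 24.2825
  [0.5→6.5]: (44.57+6.15)/2 × 6 = 152.16
  [6.5→12.5]: (6.15+0.85)/2 × 6 = 21.0
  [12.5→13]: (0.85+0.72)/2 × 0.5 = 0.3925
  [13→14]: (0.72+0.52)/2 × 1 = 0.62
  Sum = 198.455 µg/mL·h
k_e = ln2 / t½ = 0.693147 / 2.1 = 0.3301 h^-1
Extrapolated tail: C_last / k_e = 0.52 / 0.3301 = 1.575
AUC_0→∞ = 198.455 + 1.575 = 200.03 µg/mL·h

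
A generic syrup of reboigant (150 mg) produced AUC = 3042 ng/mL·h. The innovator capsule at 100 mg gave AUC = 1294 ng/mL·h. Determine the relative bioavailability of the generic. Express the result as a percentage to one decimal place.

F_rel = (AUC_test/D_test) / (AUC_ref/D_ref)
      = (3042/150) / (1294/100)
      = 20.28 / 12.94 = 1.5672 = 156.72%

F_rel = 156.7%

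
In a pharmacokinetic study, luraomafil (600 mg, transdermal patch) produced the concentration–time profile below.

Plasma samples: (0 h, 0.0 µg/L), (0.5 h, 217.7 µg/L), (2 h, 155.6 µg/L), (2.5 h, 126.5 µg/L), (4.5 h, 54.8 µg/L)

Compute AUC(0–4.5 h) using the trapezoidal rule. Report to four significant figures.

AUC = 586.2 µg/L·h

Trapezoidal AUC_0→4.5:
  [0→0.5]: (0.0+217.7)/2 × 0.5 = 54.425
  [0.5→2]: (217.7+155.6)/2 × 1.5 = 279.975
  [2→2.5]: (155.6+126.5)/2 × 0.5 = 70.525
  [2.5→4.5]: (126.5+54.8)/2 × 2 = 181.3
  Sum = 586.225 µg/L·h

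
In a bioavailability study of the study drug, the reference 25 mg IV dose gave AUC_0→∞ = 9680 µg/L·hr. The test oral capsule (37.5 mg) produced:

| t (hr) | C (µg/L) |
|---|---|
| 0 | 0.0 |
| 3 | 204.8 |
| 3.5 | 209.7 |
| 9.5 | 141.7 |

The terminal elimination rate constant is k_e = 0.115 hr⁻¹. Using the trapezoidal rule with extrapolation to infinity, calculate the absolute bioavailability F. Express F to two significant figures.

F = 0.19

Trapezoidal AUC_0→9.5 (oral capsule):
  [0→3]: (0.0+204.8)/2 × 3 = 307.2
  [3→3.5]: (204.8+209.7)/2 × 0.5 = 103.625
  [3.5→9.5]: (209.7+141.7)/2 × 6 = 1054.2
  Sum = 1465.025 µg/L·hr
Tail: C_last/k_e = 141.7/0.115 = 1232.174
AUC_0→∞ (oral capsule) = 1465.025 + 1232.174 = 2697.199 µg/L·hr
F = (AUC_ev/D_ev)/(AUC_iv/D_iv) = (2697.199/37.5)/(9680/25) = 71.9253/387.2 = 0.1858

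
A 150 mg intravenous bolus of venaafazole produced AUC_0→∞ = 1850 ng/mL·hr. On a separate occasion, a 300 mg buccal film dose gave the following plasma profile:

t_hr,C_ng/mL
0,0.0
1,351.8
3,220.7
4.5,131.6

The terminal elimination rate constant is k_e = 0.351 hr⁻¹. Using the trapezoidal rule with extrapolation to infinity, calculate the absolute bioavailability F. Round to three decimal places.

Trapezoidal AUC_0→4.5 (buccal film):
  [0→1]: (0.0+351.8)/2 × 1 = 175.9
  [1→3]: (351.8+220.7)/2 × 2 = 572.5
  [3→4.5]: (220.7+131.6)/2 × 1.5 = 264.225
  Sum = 1012.625 ng/mL·hr
Tail: C_last/k_e = 131.6/0.351 = 374.929
AUC_0→∞ (buccal film) = 1012.625 + 374.929 = 1387.554 ng/mL·hr
F = (AUC_ev/D_ev)/(AUC_iv/D_iv) = (1387.554/300)/(1850/150) = 4.62518/12.3333 = 0.3750

F = 0.375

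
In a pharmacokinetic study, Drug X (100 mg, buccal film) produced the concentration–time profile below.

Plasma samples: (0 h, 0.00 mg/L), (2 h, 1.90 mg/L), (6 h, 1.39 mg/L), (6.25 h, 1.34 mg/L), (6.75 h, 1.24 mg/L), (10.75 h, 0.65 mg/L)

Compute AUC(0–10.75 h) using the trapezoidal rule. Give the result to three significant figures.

Trapezoidal AUC_0→10.75:
  [0→2]: (0.00+1.90)/2 × 2 = 1.9
  [2→6]: (1.90+1.39)/2 × 4 = 6.58
  [6→6.25]: (1.39+1.34)/2 × 0.25 = 0.34125
  [6.25→6.75]: (1.34+1.24)/2 × 0.5 = 0.645
  [6.75→10.75]: (1.24+0.65)/2 × 4 = 3.78
  Sum = 13.24625 mg/L·h

AUC = 13.2 mg/L·h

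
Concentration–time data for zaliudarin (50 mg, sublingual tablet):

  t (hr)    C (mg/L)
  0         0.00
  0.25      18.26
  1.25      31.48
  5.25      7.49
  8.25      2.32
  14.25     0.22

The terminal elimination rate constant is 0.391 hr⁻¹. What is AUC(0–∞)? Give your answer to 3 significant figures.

AUC = 128 mg/L·hr

Trapezoidal AUC_0→14.25:
  [0→0.25]: (0.00+18.26)/2 × 0.25 = 2.2825
  [0.25→1.25]: (18.26+31.48)/2 × 1 = 24.87
  [1.25→5.25]: (31.48+7.49)/2 × 4 = 77.94
  [5.25→8.25]: (7.49+2.32)/2 × 3 = 14.715
  [8.25→14.25]: (2.32+0.22)/2 × 6 = 7.62
  Sum = 127.4275 mg/L·hr
Extrapolated tail: C_last / k_e = 0.22 / 0.391 = 0.563
AUC_0→∞ = 127.4275 + 0.563 = 127.9905 mg/L·hr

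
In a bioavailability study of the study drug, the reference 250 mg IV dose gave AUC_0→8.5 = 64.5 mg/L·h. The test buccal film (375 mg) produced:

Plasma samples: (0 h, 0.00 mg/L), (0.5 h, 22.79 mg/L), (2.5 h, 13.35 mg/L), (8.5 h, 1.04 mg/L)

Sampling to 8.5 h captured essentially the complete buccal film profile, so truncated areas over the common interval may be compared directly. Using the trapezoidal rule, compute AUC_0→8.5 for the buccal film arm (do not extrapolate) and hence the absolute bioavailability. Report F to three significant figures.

F = 0.879

Trapezoidal AUC_0→8.5 (buccal film):
  [0→0.5]: (0.00+22.79)/2 × 0.5 = 5.6975
  [0.5→2.5]: (22.79+13.35)/2 × 2 = 36.14
  [2.5→8.5]: (13.35+1.04)/2 × 6 = 43.17
  Sum = 85.0075 mg/L·h
F = (AUC_ev/D_ev)/(AUC_iv/D_iv) = (85.0075/375)/(64.5/250) = 0.226687/0.258 = 0.8786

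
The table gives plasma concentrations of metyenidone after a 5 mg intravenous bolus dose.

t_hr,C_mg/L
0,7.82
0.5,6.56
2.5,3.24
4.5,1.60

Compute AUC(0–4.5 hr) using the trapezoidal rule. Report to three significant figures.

Trapezoidal AUC_0→4.5:
  [0→0.5]: (7.82+6.56)/2 × 0.5 = 3.595
  [0.5→2.5]: (6.56+3.24)/2 × 2 = 9.8
  [2.5→4.5]: (3.24+1.60)/2 × 2 = 4.84
  Sum = 18.235 mg/L·hr

AUC = 18.2 mg/L·hr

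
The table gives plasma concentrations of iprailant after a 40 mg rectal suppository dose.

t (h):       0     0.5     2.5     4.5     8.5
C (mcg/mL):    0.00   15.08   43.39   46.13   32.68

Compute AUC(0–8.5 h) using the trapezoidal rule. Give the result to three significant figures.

Trapezoidal AUC_0→8.5:
  [0→0.5]: (0.00+15.08)/2 × 0.5 = 3.77
  [0.5→2.5]: (15.08+43.39)/2 × 2 = 58.47
  [2.5→4.5]: (43.39+46.13)/2 × 2 = 89.52
  [4.5→8.5]: (46.13+32.68)/2 × 4 = 157.62
  Sum = 309.38 mcg/mL·h

AUC = 309 mcg/mL·h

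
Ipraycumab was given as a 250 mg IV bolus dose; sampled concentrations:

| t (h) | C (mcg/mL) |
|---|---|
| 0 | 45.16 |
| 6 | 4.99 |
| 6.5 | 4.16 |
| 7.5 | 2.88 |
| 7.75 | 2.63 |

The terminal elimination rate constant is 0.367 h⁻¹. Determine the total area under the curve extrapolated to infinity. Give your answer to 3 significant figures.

Trapezoidal AUC_0→7.75:
  [0→6]: (45.16+4.99)/2 × 6 = 150.45
  [6→6.5]: (4.99+4.16)/2 × 0.5 = 2.2875
  [6.5→7.5]: (4.16+2.88)/2 × 1 = 3.52
  [7.5→7.75]: (2.88+2.63)/2 × 0.25 = 0.68875
  Sum = 156.94625 mcg/mL·h
Extrapolated tail: C_last / k_e = 2.63 / 0.367 = 7.166
AUC_0→∞ = 156.94625 + 7.166 = 164.11225 mcg/mL·h

AUC = 164 mcg/mL·h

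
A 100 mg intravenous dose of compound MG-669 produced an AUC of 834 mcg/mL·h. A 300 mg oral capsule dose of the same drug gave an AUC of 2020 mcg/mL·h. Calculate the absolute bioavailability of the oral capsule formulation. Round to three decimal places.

F = (AUC_ev / D_ev) / (AUC_iv / D_iv)
  = (2020/300) / (834/100)
  = 6.73333 / 8.34 = 0.8074

F = 0.807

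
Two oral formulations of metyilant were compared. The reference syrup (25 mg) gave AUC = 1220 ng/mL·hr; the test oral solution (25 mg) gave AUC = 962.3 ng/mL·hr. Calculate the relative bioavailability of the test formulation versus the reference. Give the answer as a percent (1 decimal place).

F_rel = (AUC_test/D_test) / (AUC_ref/D_ref)
      = (962.3/25) / (1220/25)
      = 38.492 / 48.8 = 0.7888 = 78.88%

F_rel = 78.9%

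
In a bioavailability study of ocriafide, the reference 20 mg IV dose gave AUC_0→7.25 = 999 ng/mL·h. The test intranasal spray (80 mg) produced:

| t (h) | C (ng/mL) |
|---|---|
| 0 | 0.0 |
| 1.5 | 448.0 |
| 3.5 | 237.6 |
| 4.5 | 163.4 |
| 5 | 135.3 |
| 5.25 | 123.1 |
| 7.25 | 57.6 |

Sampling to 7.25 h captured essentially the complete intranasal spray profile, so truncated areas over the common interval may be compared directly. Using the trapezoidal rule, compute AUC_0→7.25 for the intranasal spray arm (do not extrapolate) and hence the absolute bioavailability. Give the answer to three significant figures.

F = 0.378

Trapezoidal AUC_0→7.25 (intranasal spray):
  [0→1.5]: (0.0+448.0)/2 × 1.5 = 336.0
  [1.5→3.5]: (448.0+237.6)/2 × 2 = 685.6
  [3.5→4.5]: (237.6+163.4)/2 × 1 = 200.5
  [4.5→5]: (163.4+135.3)/2 × 0.5 = 74.675
  [5→5.25]: (135.3+123.1)/2 × 0.25 = 32.3
  [5.25→7.25]: (123.1+57.6)/2 × 2 = 180.7
  Sum = 1509.775 ng/mL·h
F = (AUC_ev/D_ev)/(AUC_iv/D_iv) = (1509.775/80)/(999/20) = 18.8722/49.95 = 0.3778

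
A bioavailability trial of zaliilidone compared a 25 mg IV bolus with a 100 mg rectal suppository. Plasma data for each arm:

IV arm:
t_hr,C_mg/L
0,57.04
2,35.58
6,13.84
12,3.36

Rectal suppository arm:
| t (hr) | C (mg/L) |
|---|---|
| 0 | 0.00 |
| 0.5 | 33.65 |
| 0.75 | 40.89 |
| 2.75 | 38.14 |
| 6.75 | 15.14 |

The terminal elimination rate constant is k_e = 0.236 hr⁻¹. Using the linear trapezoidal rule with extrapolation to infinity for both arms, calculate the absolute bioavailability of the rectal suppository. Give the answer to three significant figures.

F = 0.260

Trapezoidal AUC_0→12 (IV):
  [0→2]: (57.04+35.58)/2 × 2 = 92.62
  [2→6]: (35.58+13.84)/2 × 4 = 98.84
  [6→12]: (13.84+3.36)/2 × 6 = 51.6
  Sum = 243.06 mg/L·hr
IV tail: 3.36/0.236 = 14.237; AUC_iv,0→∞ = 243.06 + 14.237 = 257.297 mg/L·hr
Trapezoidal AUC_0→6.75 (rectal suppository):
  [0→0.5]: (0.00+33.65)/2 × 0.5 = 8.4125
  [0.5→0.75]: (33.65+40.89)/2 × 0.25 = 9.3175
  [0.75→2.75]: (40.89+38.14)/2 × 2 = 79.03
  [2.75→6.75]: (38.14+15.14)/2 × 4 = 106.56
  Sum = 203.32 mg/L·hr
rectal suppository tail: 15.14/0.236 = 64.153; AUC_ev,0→∞ = 203.32 + 64.153 = 267.473 mg/L·hr
F = (AUC_ev/D_ev)/(AUC_iv/D_iv) = (267.473/100)/(257.297/25) = 2.67473/10.29188 = 0.2599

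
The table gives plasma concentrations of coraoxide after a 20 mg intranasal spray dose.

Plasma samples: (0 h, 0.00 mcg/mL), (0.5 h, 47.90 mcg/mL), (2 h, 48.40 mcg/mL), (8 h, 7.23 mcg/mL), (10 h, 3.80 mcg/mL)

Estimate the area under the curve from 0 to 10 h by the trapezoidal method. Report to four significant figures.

AUC = 262.1 mcg/mL·h

Trapezoidal AUC_0→10:
  [0→0.5]: (0.00+47.90)/2 × 0.5 = 11.975
  [0.5→2]: (47.90+48.40)/2 × 1.5 = 72.225
  [2→8]: (48.40+7.23)/2 × 6 = 166.89
  [8→10]: (7.23+3.80)/2 × 2 = 11.03
  Sum = 262.12 mcg/mL·h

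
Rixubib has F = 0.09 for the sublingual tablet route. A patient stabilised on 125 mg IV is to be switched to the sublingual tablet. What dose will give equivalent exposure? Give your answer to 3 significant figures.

D_sublingual = 1390 mg

For equal systemic exposure: F × D_ev = D_iv
D_ev = D_iv / F = 125 / 0.09 = 1388.89 mg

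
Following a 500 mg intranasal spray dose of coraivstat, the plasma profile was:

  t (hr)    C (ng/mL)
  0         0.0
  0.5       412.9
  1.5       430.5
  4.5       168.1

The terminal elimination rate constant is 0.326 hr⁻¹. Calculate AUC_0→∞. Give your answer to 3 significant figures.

AUC = 1940 ng/mL·hr

Trapezoidal AUC_0→4.5:
  [0→0.5]: (0.0+412.9)/2 × 0.5 = 103.225
  [0.5→1.5]: (412.9+430.5)/2 × 1 = 421.7
  [1.5→4.5]: (430.5+168.1)/2 × 3 = 897.9
  Sum = 1422.825 ng/mL·hr
Extrapolated tail: C_last / k_e = 168.1 / 0.326 = 515.644
AUC_0→∞ = 1422.825 + 515.644 = 1938.469 ng/mL·hr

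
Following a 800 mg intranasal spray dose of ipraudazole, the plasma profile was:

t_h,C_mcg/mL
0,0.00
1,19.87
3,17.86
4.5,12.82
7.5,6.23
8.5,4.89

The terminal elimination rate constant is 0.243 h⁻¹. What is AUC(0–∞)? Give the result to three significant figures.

AUC = 125 mcg/mL·h

Trapezoidal AUC_0→8.5:
  [0→1]: (0.00+19.87)/2 × 1 = 9.935
  [1→3]: (19.87+17.86)/2 × 2 = 37.73
  [3→4.5]: (17.86+12.82)/2 × 1.5 = 23.01
  [4.5→7.5]: (12.82+6.23)/2 × 3 = 28.575
  [7.5→8.5]: (6.23+4.89)/2 × 1 = 5.56
  Sum = 104.81 mcg/mL·h
Extrapolated tail: C_last / k_e = 4.89 / 0.243 = 20.123
AUC_0→∞ = 104.81 + 20.123 = 124.933 mcg/mL·h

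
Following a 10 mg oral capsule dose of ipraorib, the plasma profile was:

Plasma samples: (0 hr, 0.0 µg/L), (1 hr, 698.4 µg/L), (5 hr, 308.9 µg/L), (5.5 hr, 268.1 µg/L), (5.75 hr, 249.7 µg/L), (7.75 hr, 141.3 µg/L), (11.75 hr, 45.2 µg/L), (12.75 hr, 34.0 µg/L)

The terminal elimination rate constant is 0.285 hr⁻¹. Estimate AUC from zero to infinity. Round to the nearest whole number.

AUC = 3496 µg/L·hr

Trapezoidal AUC_0→12.75:
  [0→1]: (0.0+698.4)/2 × 1 = 349.2
  [1→5]: (698.4+308.9)/2 × 4 = 2014.6
  [5→5.5]: (308.9+268.1)/2 × 0.5 = 144.25
  [5.5→5.75]: (268.1+249.7)/2 × 0.25 = 64.725
  [5.75→7.75]: (249.7+141.3)/2 × 2 = 391.0
  [7.75→11.75]: (141.3+45.2)/2 × 4 = 373.0
  [11.75→12.75]: (45.2+34.0)/2 × 1 = 39.6
  Sum = 3376.375 µg/L·hr
Extrapolated tail: C_last / k_e = 34.0 / 0.285 = 119.298
AUC_0→∞ = 3376.375 + 119.298 = 3495.673 µg/L·hr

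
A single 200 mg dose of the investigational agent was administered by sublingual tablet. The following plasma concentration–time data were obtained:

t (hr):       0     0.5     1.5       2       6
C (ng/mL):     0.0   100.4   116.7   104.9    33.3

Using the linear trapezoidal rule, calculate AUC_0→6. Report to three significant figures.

Trapezoidal AUC_0→6:
  [0→0.5]: (0.0+100.4)/2 × 0.5 = 25.1
  [0.5→1.5]: (100.4+116.7)/2 × 1 = 108.55
  [1.5→2]: (116.7+104.9)/2 × 0.5 = 55.4
  [2→6]: (104.9+33.3)/2 × 4 = 276.4
  Sum = 465.45 ng/mL·hr

AUC = 465 ng/mL·hr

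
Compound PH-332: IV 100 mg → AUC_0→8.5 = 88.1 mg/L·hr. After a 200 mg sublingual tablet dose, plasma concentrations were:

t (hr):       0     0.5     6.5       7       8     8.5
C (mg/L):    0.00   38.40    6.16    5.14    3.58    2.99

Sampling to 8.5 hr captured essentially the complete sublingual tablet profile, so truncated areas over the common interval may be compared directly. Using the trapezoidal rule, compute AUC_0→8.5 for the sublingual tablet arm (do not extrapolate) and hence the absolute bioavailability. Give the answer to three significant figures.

F = 0.863

Trapezoidal AUC_0→8.5 (sublingual tablet):
  [0→0.5]: (0.00+38.40)/2 × 0.5 = 9.6
  [0.5→6.5]: (38.40+6.16)/2 × 6 = 133.68
  [6.5→7]: (6.16+5.14)/2 × 0.5 = 2.825
  [7→8]: (5.14+3.58)/2 × 1 = 4.36
  [8→8.5]: (3.58+2.99)/2 × 0.5 = 1.6425
  Sum = 152.1075 mg/L·hr
F = (AUC_ev/D_ev)/(AUC_iv/D_iv) = (152.1075/200)/(88.1/100) = 0.7605375/0.881 = 0.8633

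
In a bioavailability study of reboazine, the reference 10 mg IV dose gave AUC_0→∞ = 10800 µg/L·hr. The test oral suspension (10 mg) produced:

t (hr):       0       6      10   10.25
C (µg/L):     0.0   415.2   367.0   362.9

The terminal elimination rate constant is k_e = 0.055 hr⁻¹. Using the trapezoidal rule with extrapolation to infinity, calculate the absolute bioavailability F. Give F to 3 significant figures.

Trapezoidal AUC_0→10.25 (oral suspension):
  [0→6]: (0.0+415.2)/2 × 6 = 1245.6
  [6→10]: (415.2+367.0)/2 × 4 = 1564.4
  [10→10.25]: (367.0+362.9)/2 × 0.25 = 91.2375
  Sum = 2901.2375 µg/L·hr
Tail: C_last/k_e = 362.9/0.055 = 6598.182
AUC_0→∞ (oral suspension) = 2901.2375 + 6598.182 = 9499.4195 µg/L·hr
F = (AUC_ev/D_ev)/(AUC_iv/D_iv) = (9499.4195/10)/(10800/10) = 949.94195/1080 = 0.8796

F = 0.880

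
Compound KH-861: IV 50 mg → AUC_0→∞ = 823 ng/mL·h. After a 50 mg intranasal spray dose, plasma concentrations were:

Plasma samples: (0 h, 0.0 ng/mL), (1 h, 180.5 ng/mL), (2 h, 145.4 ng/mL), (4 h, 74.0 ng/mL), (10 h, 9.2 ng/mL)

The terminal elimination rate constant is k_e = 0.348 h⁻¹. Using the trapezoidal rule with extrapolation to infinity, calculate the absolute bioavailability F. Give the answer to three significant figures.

F = 0.910

Trapezoidal AUC_0→10 (intranasal spray):
  [0→1]: (0.0+180.5)/2 × 1 = 90.25
  [1→2]: (180.5+145.4)/2 × 1 = 162.95
  [2→4]: (145.4+74.0)/2 × 2 = 219.4
  [4→10]: (74.0+9.2)/2 × 6 = 249.6
  Sum = 722.2 ng/mL·h
Tail: C_last/k_e = 9.2/0.348 = 26.437
AUC_0→∞ (intranasal spray) = 722.2 + 26.437 = 748.637 ng/mL·h
F = (AUC_ev/D_ev)/(AUC_iv/D_iv) = (748.637/50)/(823/50) = 14.97274/16.46 = 0.9096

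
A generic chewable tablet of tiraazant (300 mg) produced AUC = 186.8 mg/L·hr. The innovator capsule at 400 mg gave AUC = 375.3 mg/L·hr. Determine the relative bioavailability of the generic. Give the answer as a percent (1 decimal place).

F_rel = (AUC_test/D_test) / (AUC_ref/D_ref)
      = (186.8/300) / (375.3/400)
      = 0.622667 / 0.93825 = 0.6636 = 66.36%

F_rel = 66.4%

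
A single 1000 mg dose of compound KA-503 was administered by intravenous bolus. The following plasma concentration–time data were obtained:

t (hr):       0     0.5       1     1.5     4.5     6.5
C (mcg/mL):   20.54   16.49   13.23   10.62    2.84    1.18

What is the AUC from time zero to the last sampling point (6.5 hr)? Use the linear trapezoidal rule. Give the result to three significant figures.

AUC = 46.9 mcg/mL·hr

Trapezoidal AUC_0→6.5:
  [0→0.5]: (20.54+16.49)/2 × 0.5 = 9.2575
  [0.5→1]: (16.49+13.23)/2 × 0.5 = 7.43
  [1→1.5]: (13.23+10.62)/2 × 0.5 = 5.9625
  [1.5→4.5]: (10.62+2.84)/2 × 3 = 20.19
  [4.5→6.5]: (2.84+1.18)/2 × 2 = 4.02
  Sum = 46.86 mcg/mL·hr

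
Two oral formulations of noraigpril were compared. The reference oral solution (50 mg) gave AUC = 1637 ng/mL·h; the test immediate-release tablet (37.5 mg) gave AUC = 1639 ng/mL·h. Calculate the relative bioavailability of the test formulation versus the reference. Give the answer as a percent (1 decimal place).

F_rel = (AUC_test/D_test) / (AUC_ref/D_ref)
      = (1639/37.5) / (1637/50)
      = 43.7067 / 32.74 = 1.3350 = 133.50%

F_rel = 133.5%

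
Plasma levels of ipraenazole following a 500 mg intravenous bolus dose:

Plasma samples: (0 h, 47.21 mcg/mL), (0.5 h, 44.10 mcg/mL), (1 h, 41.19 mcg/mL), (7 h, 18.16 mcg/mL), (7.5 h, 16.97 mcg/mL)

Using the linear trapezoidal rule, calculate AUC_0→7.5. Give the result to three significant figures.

Trapezoidal AUC_0→7.5:
  [0→0.5]: (47.21+44.10)/2 × 0.5 = 22.8275
  [0.5→1]: (44.10+41.19)/2 × 0.5 = 21.3225
  [1→7]: (41.19+18.16)/2 × 6 = 178.05
  [7→7.5]: (18.16+16.97)/2 × 0.5 = 8.7825
  Sum = 230.9825 mcg/mL·h

AUC = 231 mcg/mL·h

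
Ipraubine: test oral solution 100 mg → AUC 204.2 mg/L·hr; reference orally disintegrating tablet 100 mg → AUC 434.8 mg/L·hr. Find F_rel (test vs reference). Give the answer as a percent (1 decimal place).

F_rel = (AUC_test/D_test) / (AUC_ref/D_ref)
      = (204.2/100) / (434.8/100)
      = 2.042 / 4.348 = 0.4696 = 46.96%

F_rel = 47.0%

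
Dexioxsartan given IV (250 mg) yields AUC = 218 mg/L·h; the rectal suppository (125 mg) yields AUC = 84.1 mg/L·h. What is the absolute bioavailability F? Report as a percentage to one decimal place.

F = 77.2%

F = (AUC_ev / D_ev) / (AUC_iv / D_iv)
  = (84.1/125) / (218/250)
  = 0.6728 / 0.872 = 0.7716
  = 77.16%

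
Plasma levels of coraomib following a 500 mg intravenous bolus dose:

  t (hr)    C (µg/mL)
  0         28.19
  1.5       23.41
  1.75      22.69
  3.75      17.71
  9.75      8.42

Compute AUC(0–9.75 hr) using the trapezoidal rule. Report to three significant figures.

Trapezoidal AUC_0→9.75:
  [0→1.5]: (28.19+23.41)/2 × 1.5 = 38.7
  [1.5→1.75]: (23.41+22.69)/2 × 0.25 = 5.7625
  [1.75→3.75]: (22.69+17.71)/2 × 2 = 40.4
  [3.75→9.75]: (17.71+8.42)/2 × 6 = 78.39
  Sum = 163.2525 µg/mL·hr

AUC = 163 µg/mL·hr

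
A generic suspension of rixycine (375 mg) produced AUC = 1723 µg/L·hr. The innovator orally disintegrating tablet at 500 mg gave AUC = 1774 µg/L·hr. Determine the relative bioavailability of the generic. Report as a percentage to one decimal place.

F_rel = 129.5%

F_rel = (AUC_test/D_test) / (AUC_ref/D_ref)
      = (1723/375) / (1774/500)
      = 4.59467 / 3.548 = 1.2950 = 129.50%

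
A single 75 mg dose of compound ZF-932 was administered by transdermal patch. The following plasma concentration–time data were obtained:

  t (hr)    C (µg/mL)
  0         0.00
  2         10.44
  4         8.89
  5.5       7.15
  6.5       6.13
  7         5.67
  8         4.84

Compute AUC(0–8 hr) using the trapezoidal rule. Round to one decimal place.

Trapezoidal AUC_0→8:
  [0→2]: (0.00+10.44)/2 × 2 = 10.44
  [2→4]: (10.44+8.89)/2 × 2 = 19.33
  [4→5.5]: (8.89+7.15)/2 × 1.5 = 12.03
  [5.5→6.5]: (7.15+6.13)/2 × 1 = 6.64
  [6.5→7]: (6.13+5.67)/2 × 0.5 = 2.95
  [7→8]: (5.67+4.84)/2 × 1 = 5.255
  Sum = 56.645 µg/mL·hr

AUC = 56.6 µg/mL·hr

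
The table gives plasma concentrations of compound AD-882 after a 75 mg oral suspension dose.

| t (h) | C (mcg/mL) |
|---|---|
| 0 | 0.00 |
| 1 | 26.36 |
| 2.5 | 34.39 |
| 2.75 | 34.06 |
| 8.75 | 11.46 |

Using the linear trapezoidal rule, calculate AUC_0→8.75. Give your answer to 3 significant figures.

Trapezoidal AUC_0→8.75:
  [0→1]: (0.00+26.36)/2 × 1 = 13.18
  [1→2.5]: (26.36+34.39)/2 × 1.5 = 45.5625
  [2.5→2.75]: (34.39+34.06)/2 × 0.25 = 8.55625
  [2.75→8.75]: (34.06+11.46)/2 × 6 = 136.56
  Sum = 203.85875 mcg/mL·h

AUC = 204 mcg/mL·h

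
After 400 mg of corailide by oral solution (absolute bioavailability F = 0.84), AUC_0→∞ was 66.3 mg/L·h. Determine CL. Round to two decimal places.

CL = 5.07 L/h

CL = F × Dose / AUC_0→∞
   = 0.84 × 400 / 66.3 = 5.06787 L/h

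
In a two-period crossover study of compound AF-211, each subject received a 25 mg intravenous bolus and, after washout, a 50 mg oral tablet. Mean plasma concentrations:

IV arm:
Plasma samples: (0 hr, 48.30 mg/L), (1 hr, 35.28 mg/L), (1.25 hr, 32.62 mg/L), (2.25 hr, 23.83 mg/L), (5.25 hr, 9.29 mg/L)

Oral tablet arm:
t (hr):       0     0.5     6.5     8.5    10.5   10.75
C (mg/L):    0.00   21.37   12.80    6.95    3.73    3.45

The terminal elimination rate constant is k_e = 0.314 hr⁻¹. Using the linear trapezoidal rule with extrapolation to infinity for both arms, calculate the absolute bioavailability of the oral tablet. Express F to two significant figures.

F = 0.48

Trapezoidal AUC_0→5.25 (IV):
  [0→1]: (48.30+35.28)/2 × 1 = 41.79
  [1→1.25]: (35.28+32.62)/2 × 0.25 = 8.4875
  [1.25→2.25]: (32.62+23.83)/2 × 1 = 28.225
  [2.25→5.25]: (23.83+9.29)/2 × 3 = 49.68
  Sum = 128.1825 mg/L·hr
IV tail: 9.29/0.314 = 29.586; AUC_iv,0→∞ = 128.1825 + 29.586 = 157.7685 mg/L·hr
Trapezoidal AUC_0→10.75 (oral tablet):
  [0→0.5]: (0.00+21.37)/2 × 0.5 = 5.3425
  [0.5→6.5]: (21.37+12.80)/2 × 6 = 102.51
  [6.5→8.5]: (12.80+6.95)/2 × 2 = 19.75
  [8.5→10.5]: (6.95+3.73)/2 × 2 = 10.68
  [10.5→10.75]: (3.73+3.45)/2 × 0.25 = 0.8975
  Sum = 139.18 mg/L·hr
oral tablet tail: 3.45/0.314 = 10.987; AUC_ev,0→∞ = 139.18 + 10.987 = 150.167 mg/L·hr
F = (AUC_ev/D_ev)/(AUC_iv/D_iv) = (150.167/50)/(157.7685/25) = 3.00334/6.31074 = 0.4759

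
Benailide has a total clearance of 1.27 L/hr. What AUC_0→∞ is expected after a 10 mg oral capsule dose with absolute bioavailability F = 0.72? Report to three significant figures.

AUC_0→∞ = F × Dose / CL
        = 0.72 × 10 / 1.27 = 5.66929 mg/L·hr

AUC = 5.67 mg/L·hr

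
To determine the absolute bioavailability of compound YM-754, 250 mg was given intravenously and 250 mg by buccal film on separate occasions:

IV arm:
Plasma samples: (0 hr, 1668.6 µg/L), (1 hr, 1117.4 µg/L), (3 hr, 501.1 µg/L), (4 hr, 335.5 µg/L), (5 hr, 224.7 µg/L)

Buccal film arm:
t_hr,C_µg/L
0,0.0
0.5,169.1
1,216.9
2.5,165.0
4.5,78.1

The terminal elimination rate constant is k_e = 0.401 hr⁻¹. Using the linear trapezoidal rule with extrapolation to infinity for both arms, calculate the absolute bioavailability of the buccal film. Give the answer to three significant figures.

Trapezoidal AUC_0→5 (IV):
  [0→1]: (1668.6+1117.4)/2 × 1 = 1393.0
  [1→3]: (1117.4+501.1)/2 × 2 = 1618.5
  [3→4]: (501.1+335.5)/2 × 1 = 418.3
  [4→5]: (335.5+224.7)/2 × 1 = 280.1
  Sum = 3709.9 µg/L·hr
IV tail: 224.7/0.401 = 560.349; AUC_iv,0→∞ = 3709.9 + 560.349 = 4270.249 µg/L·hr
Trapezoidal AUC_0→4.5 (buccal film):
  [0→0.5]: (0.0+169.1)/2 × 0.5 = 42.275
  [0.5→1]: (169.1+216.9)/2 × 0.5 = 96.5
  [1→2.5]: (216.9+165.0)/2 × 1.5 = 286.425
  [2.5→4.5]: (165.0+78.1)/2 × 2 = 243.1
  Sum = 668.3 µg/L·hr
buccal film tail: 78.1/0.401 = 194.763; AUC_ev,0→∞ = 668.3 + 194.763 = 863.063 µg/L·hr
F = (AUC_ev/D_ev)/(AUC_iv/D_iv) = (863.063/250)/(4270.249/250) = 3.452252/17.080996 = 0.2021

F = 0.202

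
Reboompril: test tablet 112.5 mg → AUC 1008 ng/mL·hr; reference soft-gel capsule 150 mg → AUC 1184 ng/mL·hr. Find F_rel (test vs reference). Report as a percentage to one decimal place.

F_rel = 113.5%

F_rel = (AUC_test/D_test) / (AUC_ref/D_ref)
      = (1008/112.5) / (1184/150)
      = 8.96 / 7.89333 = 1.1351 = 113.51%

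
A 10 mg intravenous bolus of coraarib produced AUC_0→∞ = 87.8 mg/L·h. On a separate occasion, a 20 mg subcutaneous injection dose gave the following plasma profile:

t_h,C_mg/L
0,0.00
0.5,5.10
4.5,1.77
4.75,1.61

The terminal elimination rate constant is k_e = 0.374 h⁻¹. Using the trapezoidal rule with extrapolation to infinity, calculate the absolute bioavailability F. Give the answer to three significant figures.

F = 0.112

Trapezoidal AUC_0→4.75 (subcutaneous injection):
  [0→0.5]: (0.00+5.10)/2 × 0.5 = 1.275
  [0.5→4.5]: (5.10+1.77)/2 × 4 = 13.74
  [4.5→4.75]: (1.77+1.61)/2 × 0.25 = 0.4225
  Sum = 15.4375 mg/L·h
Tail: C_last/k_e = 1.61/0.374 = 4.305
AUC_0→∞ (subcutaneous injection) = 15.4375 + 4.305 = 19.7425 mg/L·h
F = (AUC_ev/D_ev)/(AUC_iv/D_iv) = (19.7425/20)/(87.8/10) = 0.987125/8.78 = 0.1124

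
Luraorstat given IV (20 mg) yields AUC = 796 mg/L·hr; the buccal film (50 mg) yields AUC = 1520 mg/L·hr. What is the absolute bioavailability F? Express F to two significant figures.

F = (AUC_ev / D_ev) / (AUC_iv / D_iv)
  = (1520/50) / (796/20)
  = 30.4 / 39.8 = 0.7638

F = 0.76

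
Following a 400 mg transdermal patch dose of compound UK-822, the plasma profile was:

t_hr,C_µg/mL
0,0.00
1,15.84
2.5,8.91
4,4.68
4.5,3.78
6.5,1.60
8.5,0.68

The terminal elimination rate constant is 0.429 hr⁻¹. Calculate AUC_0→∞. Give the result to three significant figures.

Trapezoidal AUC_0→8.5:
  [0→1]: (0.00+15.84)/2 × 1 = 7.92
  [1→2.5]: (15.84+8.91)/2 × 1.5 = 18.5625
  [2.5→4]: (8.91+4.68)/2 × 1.5 = 10.1925
  [4→4.5]: (4.68+3.78)/2 × 0.5 = 2.115
  [4.5→6.5]: (3.78+1.60)/2 × 2 = 5.38
  [6.5→8.5]: (1.60+0.68)/2 × 2 = 2.28
  Sum = 46.45 µg/mL·hr
Extrapolated tail: C_last / k_e = 0.68 / 0.429 = 1.585
AUC_0→∞ = 46.45 + 1.585 = 48.035 µg/mL·hr

AUC = 48.0 µg/mL·hr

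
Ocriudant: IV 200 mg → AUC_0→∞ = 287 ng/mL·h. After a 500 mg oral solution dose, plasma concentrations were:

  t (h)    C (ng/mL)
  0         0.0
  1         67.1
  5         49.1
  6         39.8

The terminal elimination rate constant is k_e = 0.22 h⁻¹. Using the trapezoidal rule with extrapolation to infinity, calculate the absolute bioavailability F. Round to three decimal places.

F = 0.685

Trapezoidal AUC_0→6 (oral solution):
  [0→1]: (0.0+67.1)/2 × 1 = 33.55
  [1→5]: (67.1+49.1)/2 × 4 = 232.4
  [5→6]: (49.1+39.8)/2 × 1 = 44.45
  Sum = 310.4 ng/mL·h
Tail: C_last/k_e = 39.8/0.22 = 180.909
AUC_0→∞ (oral solution) = 310.4 + 180.909 = 491.309 ng/mL·h
F = (AUC_ev/D_ev)/(AUC_iv/D_iv) = (491.309/500)/(287/200) = 0.982618/1.435 = 0.6848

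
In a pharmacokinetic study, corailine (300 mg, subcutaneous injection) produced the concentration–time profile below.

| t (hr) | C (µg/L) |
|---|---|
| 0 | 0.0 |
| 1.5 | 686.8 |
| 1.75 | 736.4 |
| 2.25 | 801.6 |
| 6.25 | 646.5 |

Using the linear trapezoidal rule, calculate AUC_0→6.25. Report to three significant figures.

Trapezoidal AUC_0→6.25:
  [0→1.5]: (0.0+686.8)/2 × 1.5 = 515.1
  [1.5→1.75]: (686.8+736.4)/2 × 0.25 = 177.9
  [1.75→2.25]: (736.4+801.6)/2 × 0.5 = 384.5
  [2.25→6.25]: (801.6+646.5)/2 × 4 = 2896.2
  Sum = 3973.7 µg/L·hr

AUC = 3970 µg/L·hr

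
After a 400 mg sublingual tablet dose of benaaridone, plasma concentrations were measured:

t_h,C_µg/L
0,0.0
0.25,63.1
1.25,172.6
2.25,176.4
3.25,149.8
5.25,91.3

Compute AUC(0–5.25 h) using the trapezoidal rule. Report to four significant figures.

AUC = 704.4 µg/L·h

Trapezoidal AUC_0→5.25:
  [0→0.25]: (0.0+63.1)/2 × 0.25 = 7.8875
  [0.25→1.25]: (63.1+172.6)/2 × 1 = 117.85
  [1.25→2.25]: (172.6+176.4)/2 × 1 = 174.5
  [2.25→3.25]: (176.4+149.8)/2 × 1 = 163.1
  [3.25→5.25]: (149.8+91.3)/2 × 2 = 241.1
  Sum = 704.4375 µg/L·h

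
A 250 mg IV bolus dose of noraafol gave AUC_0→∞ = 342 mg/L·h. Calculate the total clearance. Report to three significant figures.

CL = Dose_iv / AUC_0→∞
   = 250 / 342 = 0.730994 L/h

CL = 0.731 L/h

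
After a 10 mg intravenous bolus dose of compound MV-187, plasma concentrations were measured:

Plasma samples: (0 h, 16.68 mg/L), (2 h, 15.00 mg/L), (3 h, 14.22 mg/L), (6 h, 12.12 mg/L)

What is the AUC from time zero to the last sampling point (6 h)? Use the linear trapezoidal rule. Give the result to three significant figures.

Trapezoidal AUC_0→6:
  [0→2]: (16.68+15.00)/2 × 2 = 31.68
  [2→3]: (15.00+14.22)/2 × 1 = 14.61
  [3→6]: (14.22+12.12)/2 × 3 = 39.51
  Sum = 85.8 mg/L·h

AUC = 85.8 mg/L·h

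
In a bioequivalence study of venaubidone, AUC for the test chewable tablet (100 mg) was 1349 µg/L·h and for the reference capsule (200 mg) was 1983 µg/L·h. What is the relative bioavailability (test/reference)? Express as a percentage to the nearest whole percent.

F_rel = (AUC_test/D_test) / (AUC_ref/D_ref)
      = (1349/100) / (1983/200)
      = 13.49 / 9.915 = 1.3606 = 136.06%

F_rel = 136%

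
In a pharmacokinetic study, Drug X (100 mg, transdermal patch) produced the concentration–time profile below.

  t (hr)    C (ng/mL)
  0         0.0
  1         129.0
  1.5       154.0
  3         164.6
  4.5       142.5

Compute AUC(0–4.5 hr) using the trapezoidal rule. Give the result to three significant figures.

AUC = 605 ng/mL·hr

Trapezoidal AUC_0→4.5:
  [0→1]: (0.0+129.0)/2 × 1 = 64.5
  [1→1.5]: (129.0+154.0)/2 × 0.5 = 70.75
  [1.5→3]: (154.0+164.6)/2 × 1.5 = 238.95
  [3→4.5]: (164.6+142.5)/2 × 1.5 = 230.325
  Sum = 604.525 ng/mL·hr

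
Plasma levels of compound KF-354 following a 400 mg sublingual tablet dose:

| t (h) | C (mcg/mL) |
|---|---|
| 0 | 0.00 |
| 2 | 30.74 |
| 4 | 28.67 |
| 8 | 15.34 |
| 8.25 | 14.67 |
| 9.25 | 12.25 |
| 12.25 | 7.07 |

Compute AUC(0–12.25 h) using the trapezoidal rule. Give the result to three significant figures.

AUC = 224 mcg/mL·h

Trapezoidal AUC_0→12.25:
  [0→2]: (0.00+30.74)/2 × 2 = 30.74
  [2→4]: (30.74+28.67)/2 × 2 = 59.41
  [4→8]: (28.67+15.34)/2 × 4 = 88.02
  [8→8.25]: (15.34+14.67)/2 × 0.25 = 3.75125
  [8.25→9.25]: (14.67+12.25)/2 × 1 = 13.46
  [9.25→12.25]: (12.25+7.07)/2 × 3 = 28.98
  Sum = 224.36125 mcg/mL·h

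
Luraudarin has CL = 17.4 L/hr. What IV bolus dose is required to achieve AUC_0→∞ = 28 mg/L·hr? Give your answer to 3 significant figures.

Dose = 487 mg

Dose_iv = CL × AUC_0→∞
     = 17.4 × 28 = 487.2 mg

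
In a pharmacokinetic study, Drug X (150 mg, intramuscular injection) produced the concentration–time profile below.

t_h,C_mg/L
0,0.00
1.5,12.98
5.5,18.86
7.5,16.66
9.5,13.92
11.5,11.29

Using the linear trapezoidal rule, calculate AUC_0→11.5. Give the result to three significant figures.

Trapezoidal AUC_0→11.5:
  [0→1.5]: (0.00+12.98)/2 × 1.5 = 9.735
  [1.5→5.5]: (12.98+18.86)/2 × 4 = 63.68
  [5.5→7.5]: (18.86+16.66)/2 × 2 = 35.52
  [7.5→9.5]: (16.66+13.92)/2 × 2 = 30.58
  [9.5→11.5]: (13.92+11.29)/2 × 2 = 25.21
  Sum = 164.725 mg/L·h

AUC = 165 mg/L·h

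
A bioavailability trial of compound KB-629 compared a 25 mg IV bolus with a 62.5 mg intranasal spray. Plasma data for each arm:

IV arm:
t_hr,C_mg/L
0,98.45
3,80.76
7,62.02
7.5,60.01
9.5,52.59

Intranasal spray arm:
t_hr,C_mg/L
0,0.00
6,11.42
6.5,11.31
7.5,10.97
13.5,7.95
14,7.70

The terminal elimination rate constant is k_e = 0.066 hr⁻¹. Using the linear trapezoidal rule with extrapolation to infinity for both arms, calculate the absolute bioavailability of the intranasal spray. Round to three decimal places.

Trapezoidal AUC_0→9.5 (IV):
  [0→3]: (98.45+80.76)/2 × 3 = 268.815
  [3→7]: (80.76+62.02)/2 × 4 = 285.56
  [7→7.5]: (62.02+60.01)/2 × 0.5 = 30.5075
  [7.5→9.5]: (60.01+52.59)/2 × 2 = 112.6
  Sum = 697.4825 mg/L·hr
IV tail: 52.59/0.066 = 796.818; AUC_iv,0→∞ = 697.4825 + 796.818 = 1494.3005 mg/L·hr
Trapezoidal AUC_0→14 (intranasal spray):
  [0→6]: (0.00+11.42)/2 × 6 = 34.26
  [6→6.5]: (11.42+11.31)/2 × 0.5 = 5.6825
  [6.5→7.5]: (11.31+10.97)/2 × 1 = 11.14
  [7.5→13.5]: (10.97+7.95)/2 × 6 = 56.76
  [13.5→14]: (7.95+7.70)/2 × 0.5 = 3.9125
  Sum = 111.755 mg/L·hr
intranasal spray tail: 7.70/0.066 = 116.667; AUC_ev,0→∞ = 111.755 + 116.667 = 228.422 mg/L·hr
F = (AUC_ev/D_ev)/(AUC_iv/D_iv) = (228.422/62.5)/(1494.3005/25) = 3.654752/59.77202 = 0.0611

F = 0.061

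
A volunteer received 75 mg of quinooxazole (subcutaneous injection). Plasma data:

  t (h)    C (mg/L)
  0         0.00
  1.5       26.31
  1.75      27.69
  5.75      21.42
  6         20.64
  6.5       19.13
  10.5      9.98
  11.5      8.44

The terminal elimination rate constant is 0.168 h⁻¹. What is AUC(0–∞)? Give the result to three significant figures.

AUC = 258 mg/L·h

Trapezoidal AUC_0→11.5:
  [0→1.5]: (0.00+26.31)/2 × 1.5 = 19.7325
  [1.5→1.75]: (26.31+27.69)/2 × 0.25 = 6.75
  [1.75→5.75]: (27.69+21.42)/2 × 4 = 98.22
  [5.75→6]: (21.42+20.64)/2 × 0.25 = 5.2575
  [6→6.5]: (20.64+19.13)/2 × 0.5 = 9.9425
  [6.5→10.5]: (19.13+9.98)/2 × 4 = 58.22
  [10.5→11.5]: (9.98+8.44)/2 × 1 = 9.21
  Sum = 207.3325 mg/L·h
Extrapolated tail: C_last / k_e = 8.44 / 0.168 = 50.238
AUC_0→∞ = 207.3325 + 50.238 = 257.5705 mg/L·h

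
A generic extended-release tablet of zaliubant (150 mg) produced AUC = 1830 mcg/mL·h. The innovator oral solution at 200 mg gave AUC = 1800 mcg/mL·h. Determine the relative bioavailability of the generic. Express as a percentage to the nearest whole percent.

F_rel = 136%

F_rel = (AUC_test/D_test) / (AUC_ref/D_ref)
      = (1830/150) / (1800/200)
      = 12.2 / 9 = 1.3556 = 135.56%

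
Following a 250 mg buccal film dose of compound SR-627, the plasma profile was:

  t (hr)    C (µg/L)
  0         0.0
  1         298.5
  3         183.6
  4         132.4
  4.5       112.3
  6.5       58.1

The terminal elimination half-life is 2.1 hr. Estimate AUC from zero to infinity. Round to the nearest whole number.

AUC = 1197 µg/L·hr

Trapezoidal AUC_0→6.5:
  [0→1]: (0.0+298.5)/2 × 1 = 149.25
  [1→3]: (298.5+183.6)/2 × 2 = 482.1
  [3→4]: (183.6+132.4)/2 × 1 = 158.0
  [4→4.5]: (132.4+112.3)/2 × 0.5 = 61.175
  [4.5→6.5]: (112.3+58.1)/2 × 2 = 170.4
  Sum = 1020.925 µg/L·hr
k_e = ln2 / t½ = 0.693147 / 2.1 = 0.3301 hr^-1
Extrapolated tail: C_last / k_e = 58.1 / 0.3301 = 176.007
AUC_0→∞ = 1020.925 + 176.007 = 1196.932 µg/L·hr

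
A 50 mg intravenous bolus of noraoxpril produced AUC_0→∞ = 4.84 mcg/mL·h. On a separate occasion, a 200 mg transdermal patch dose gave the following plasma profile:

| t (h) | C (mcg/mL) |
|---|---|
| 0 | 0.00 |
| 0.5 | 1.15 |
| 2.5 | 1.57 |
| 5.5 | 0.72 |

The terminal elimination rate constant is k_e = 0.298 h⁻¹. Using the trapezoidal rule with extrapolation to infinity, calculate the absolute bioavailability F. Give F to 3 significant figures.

Trapezoidal AUC_0→5.5 (transdermal patch):
  [0→0.5]: (0.00+1.15)/2 × 0.5 = 0.2875
  [0.5→2.5]: (1.15+1.57)/2 × 2 = 2.72
  [2.5→5.5]: (1.57+0.72)/2 × 3 = 3.435
  Sum = 6.4425 mcg/mL·h
Tail: C_last/k_e = 0.72/0.298 = 2.416
AUC_0→∞ (transdermal patch) = 6.4425 + 2.416 = 8.8585 mcg/mL·h
F = (AUC_ev/D_ev)/(AUC_iv/D_iv) = (8.8585/200)/(4.84/50) = 0.0442925/0.0968 = 0.4576

F = 0.458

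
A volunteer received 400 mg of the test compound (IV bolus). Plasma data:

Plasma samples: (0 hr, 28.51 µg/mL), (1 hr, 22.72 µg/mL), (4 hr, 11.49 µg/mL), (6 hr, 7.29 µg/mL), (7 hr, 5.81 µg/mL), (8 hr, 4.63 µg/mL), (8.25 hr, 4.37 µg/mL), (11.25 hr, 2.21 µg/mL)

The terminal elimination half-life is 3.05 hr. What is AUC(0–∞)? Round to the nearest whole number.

AUC = 128 µg/mL·hr

Trapezoidal AUC_0→11.25:
  [0→1]: (28.51+22.72)/2 × 1 = 25.615
  [1→4]: (22.72+11.49)/2 × 3 = 51.315
  [4→6]: (11.49+7.29)/2 × 2 = 18.78
  [6→7]: (7.29+5.81)/2 × 1 = 6.55
  [7→8]: (5.81+4.63)/2 × 1 = 5.22
  [8→8.25]: (4.63+4.37)/2 × 0.25 = 1.125
  [8.25→11.25]: (4.37+2.21)/2 × 3 = 9.87
  Sum = 118.475 µg/mL·hr
k_e = ln2 / t½ = 0.693147 / 3.05 = 0.2273 hr^-1
Extrapolated tail: C_last / k_e = 2.21 / 0.2273 = 9.723
AUC_0→∞ = 118.475 + 9.723 = 128.198 µg/mL·hr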